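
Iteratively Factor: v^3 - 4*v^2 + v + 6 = (v - 3)*(v^2 - v - 2) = (v - 3)*(v + 1)*(v - 2)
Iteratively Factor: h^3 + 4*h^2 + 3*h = (h + 3)*(h^2 + h) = (h + 1)*(h + 3)*(h)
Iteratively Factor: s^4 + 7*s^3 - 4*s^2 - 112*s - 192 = (s - 4)*(s^3 + 11*s^2 + 40*s + 48) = (s - 4)*(s + 3)*(s^2 + 8*s + 16) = (s - 4)*(s + 3)*(s + 4)*(s + 4)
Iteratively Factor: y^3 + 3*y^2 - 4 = (y - 1)*(y^2 + 4*y + 4) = (y - 1)*(y + 2)*(y + 2)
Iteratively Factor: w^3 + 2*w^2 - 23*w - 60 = (w - 5)*(w^2 + 7*w + 12) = (w - 5)*(w + 4)*(w + 3)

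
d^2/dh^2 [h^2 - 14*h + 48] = 2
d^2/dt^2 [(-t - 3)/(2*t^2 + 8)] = (-4*t^2*(t + 3) + 3*(t + 1)*(t^2 + 4))/(t^2 + 4)^3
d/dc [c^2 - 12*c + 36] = 2*c - 12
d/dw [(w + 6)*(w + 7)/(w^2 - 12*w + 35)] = (-25*w^2 - 14*w + 959)/(w^4 - 24*w^3 + 214*w^2 - 840*w + 1225)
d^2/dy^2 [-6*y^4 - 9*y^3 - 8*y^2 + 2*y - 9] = -72*y^2 - 54*y - 16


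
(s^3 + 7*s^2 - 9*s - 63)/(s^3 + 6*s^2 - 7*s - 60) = (s^2 + 10*s + 21)/(s^2 + 9*s + 20)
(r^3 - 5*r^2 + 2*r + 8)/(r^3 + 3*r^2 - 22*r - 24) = (r - 2)/(r + 6)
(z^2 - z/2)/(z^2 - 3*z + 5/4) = 2*z/(2*z - 5)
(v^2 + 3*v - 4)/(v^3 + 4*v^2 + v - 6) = (v + 4)/(v^2 + 5*v + 6)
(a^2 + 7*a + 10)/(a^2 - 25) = (a + 2)/(a - 5)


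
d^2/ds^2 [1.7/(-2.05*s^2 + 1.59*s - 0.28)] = (14.2885*s^2 - 11.0823*s - 1.7*(4.1*s - 1.59)*(8.2*s - 3.18) + 1.9516)/(2.05*s^2 - 1.59*s + 0.28)^3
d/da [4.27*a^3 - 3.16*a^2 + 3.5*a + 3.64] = 12.81*a^2 - 6.32*a + 3.5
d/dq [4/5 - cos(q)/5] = sin(q)/5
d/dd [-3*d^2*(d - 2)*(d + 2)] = 12*d*(2 - d^2)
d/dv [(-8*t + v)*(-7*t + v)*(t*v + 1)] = 56*t^3 - 30*t^2*v + 3*t*v^2 - 15*t + 2*v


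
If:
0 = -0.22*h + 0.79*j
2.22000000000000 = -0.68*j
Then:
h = -11.72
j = -3.26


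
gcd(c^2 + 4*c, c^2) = c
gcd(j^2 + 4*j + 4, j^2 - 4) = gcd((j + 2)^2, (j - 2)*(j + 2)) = j + 2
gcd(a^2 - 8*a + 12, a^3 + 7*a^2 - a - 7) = 1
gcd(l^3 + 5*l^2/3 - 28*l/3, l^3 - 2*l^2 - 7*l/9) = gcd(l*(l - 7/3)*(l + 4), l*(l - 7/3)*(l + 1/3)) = l^2 - 7*l/3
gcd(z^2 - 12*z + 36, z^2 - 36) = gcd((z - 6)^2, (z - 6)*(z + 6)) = z - 6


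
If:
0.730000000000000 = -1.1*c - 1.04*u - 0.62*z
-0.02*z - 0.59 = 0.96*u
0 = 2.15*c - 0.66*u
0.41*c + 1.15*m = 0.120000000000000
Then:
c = -0.19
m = 0.17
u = -0.62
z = 0.20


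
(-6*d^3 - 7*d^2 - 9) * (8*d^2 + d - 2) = -48*d^5 - 62*d^4 + 5*d^3 - 58*d^2 - 9*d + 18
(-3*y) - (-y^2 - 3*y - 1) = y^2 + 1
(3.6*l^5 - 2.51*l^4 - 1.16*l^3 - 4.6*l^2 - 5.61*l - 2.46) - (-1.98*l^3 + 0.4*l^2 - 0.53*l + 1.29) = 3.6*l^5 - 2.51*l^4 + 0.82*l^3 - 5.0*l^2 - 5.08*l - 3.75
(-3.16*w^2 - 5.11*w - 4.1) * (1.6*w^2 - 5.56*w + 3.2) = -5.056*w^4 + 9.3936*w^3 + 11.7396*w^2 + 6.444*w - 13.12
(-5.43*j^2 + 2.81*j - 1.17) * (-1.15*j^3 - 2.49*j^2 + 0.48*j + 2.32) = 6.2445*j^5 + 10.2892*j^4 - 8.2578*j^3 - 8.3355*j^2 + 5.9576*j - 2.7144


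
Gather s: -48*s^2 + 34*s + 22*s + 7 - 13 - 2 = -48*s^2 + 56*s - 8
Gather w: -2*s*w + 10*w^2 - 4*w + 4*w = -2*s*w + 10*w^2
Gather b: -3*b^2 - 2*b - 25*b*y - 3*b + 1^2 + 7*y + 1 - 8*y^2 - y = -3*b^2 + b*(-25*y - 5) - 8*y^2 + 6*y + 2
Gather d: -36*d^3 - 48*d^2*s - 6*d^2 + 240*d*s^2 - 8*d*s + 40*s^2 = -36*d^3 + d^2*(-48*s - 6) + d*(240*s^2 - 8*s) + 40*s^2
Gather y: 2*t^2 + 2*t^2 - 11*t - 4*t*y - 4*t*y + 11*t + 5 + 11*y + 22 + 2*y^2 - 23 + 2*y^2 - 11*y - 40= 4*t^2 - 8*t*y + 4*y^2 - 36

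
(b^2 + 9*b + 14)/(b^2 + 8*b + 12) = (b + 7)/(b + 6)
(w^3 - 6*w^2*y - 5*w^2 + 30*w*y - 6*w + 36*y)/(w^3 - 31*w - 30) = (w - 6*y)/(w + 5)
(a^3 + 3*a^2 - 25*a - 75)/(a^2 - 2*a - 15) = a + 5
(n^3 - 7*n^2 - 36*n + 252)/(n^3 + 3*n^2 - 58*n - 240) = (n^2 - 13*n + 42)/(n^2 - 3*n - 40)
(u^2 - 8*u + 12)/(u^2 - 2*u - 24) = (u - 2)/(u + 4)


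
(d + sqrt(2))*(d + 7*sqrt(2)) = d^2 + 8*sqrt(2)*d + 14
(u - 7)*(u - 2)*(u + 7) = u^3 - 2*u^2 - 49*u + 98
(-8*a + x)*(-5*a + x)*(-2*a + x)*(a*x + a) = -80*a^4*x - 80*a^4 + 66*a^3*x^2 + 66*a^3*x - 15*a^2*x^3 - 15*a^2*x^2 + a*x^4 + a*x^3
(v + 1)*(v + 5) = v^2 + 6*v + 5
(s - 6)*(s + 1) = s^2 - 5*s - 6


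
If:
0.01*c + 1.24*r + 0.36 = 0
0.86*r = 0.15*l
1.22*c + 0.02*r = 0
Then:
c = 0.00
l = -1.66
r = -0.29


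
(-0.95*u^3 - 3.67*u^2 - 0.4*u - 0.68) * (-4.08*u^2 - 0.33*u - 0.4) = 3.876*u^5 + 15.2871*u^4 + 3.2231*u^3 + 4.3744*u^2 + 0.3844*u + 0.272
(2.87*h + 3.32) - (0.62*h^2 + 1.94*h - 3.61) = -0.62*h^2 + 0.93*h + 6.93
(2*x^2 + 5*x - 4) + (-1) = 2*x^2 + 5*x - 5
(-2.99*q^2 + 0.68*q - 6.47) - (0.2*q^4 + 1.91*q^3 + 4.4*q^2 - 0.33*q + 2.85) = -0.2*q^4 - 1.91*q^3 - 7.39*q^2 + 1.01*q - 9.32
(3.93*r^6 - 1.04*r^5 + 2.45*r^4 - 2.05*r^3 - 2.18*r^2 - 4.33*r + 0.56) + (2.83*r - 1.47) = 3.93*r^6 - 1.04*r^5 + 2.45*r^4 - 2.05*r^3 - 2.18*r^2 - 1.5*r - 0.91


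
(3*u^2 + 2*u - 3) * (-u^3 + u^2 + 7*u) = -3*u^5 + u^4 + 26*u^3 + 11*u^2 - 21*u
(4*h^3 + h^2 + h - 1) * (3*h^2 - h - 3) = 12*h^5 - h^4 - 10*h^3 - 7*h^2 - 2*h + 3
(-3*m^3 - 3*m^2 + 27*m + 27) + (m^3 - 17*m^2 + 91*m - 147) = -2*m^3 - 20*m^2 + 118*m - 120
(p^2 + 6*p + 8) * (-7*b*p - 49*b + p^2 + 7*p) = -7*b*p^3 - 91*b*p^2 - 350*b*p - 392*b + p^4 + 13*p^3 + 50*p^2 + 56*p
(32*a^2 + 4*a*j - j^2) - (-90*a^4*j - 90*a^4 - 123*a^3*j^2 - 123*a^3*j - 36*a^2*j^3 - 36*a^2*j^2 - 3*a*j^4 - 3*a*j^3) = 90*a^4*j + 90*a^4 + 123*a^3*j^2 + 123*a^3*j + 36*a^2*j^3 + 36*a^2*j^2 + 32*a^2 + 3*a*j^4 + 3*a*j^3 + 4*a*j - j^2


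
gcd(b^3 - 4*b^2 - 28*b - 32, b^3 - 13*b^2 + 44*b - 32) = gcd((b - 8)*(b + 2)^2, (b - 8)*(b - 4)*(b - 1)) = b - 8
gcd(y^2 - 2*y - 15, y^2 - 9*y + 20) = y - 5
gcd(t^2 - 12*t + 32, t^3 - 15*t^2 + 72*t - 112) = t - 4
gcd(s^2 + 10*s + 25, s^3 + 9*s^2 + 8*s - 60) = s + 5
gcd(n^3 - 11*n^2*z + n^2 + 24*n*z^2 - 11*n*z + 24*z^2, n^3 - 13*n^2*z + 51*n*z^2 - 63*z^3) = -n + 3*z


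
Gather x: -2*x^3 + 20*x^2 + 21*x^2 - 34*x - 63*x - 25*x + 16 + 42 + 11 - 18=-2*x^3 + 41*x^2 - 122*x + 51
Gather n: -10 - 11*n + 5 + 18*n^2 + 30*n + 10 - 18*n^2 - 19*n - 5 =0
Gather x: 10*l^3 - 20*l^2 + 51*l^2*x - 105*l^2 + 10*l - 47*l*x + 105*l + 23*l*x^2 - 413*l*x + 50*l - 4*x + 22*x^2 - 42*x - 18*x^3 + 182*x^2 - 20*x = 10*l^3 - 125*l^2 + 165*l - 18*x^3 + x^2*(23*l + 204) + x*(51*l^2 - 460*l - 66)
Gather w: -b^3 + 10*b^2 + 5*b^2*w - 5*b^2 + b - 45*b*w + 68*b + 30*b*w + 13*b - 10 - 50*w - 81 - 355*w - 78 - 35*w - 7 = -b^3 + 5*b^2 + 82*b + w*(5*b^2 - 15*b - 440) - 176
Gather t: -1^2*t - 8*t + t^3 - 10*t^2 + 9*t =t^3 - 10*t^2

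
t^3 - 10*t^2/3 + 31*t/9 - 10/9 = (t - 5/3)*(t - 1)*(t - 2/3)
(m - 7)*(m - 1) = m^2 - 8*m + 7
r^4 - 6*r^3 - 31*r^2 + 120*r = r*(r - 8)*(r - 3)*(r + 5)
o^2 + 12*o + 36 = (o + 6)^2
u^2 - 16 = (u - 4)*(u + 4)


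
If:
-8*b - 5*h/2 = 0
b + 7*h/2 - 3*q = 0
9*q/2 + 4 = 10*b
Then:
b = 40/253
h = -128/253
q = -136/253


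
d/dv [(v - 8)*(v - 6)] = 2*v - 14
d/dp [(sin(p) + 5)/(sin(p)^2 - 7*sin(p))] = (-cos(p) - 10/tan(p) + 35*cos(p)/sin(p)^2)/(sin(p) - 7)^2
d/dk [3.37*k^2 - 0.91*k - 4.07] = 6.74*k - 0.91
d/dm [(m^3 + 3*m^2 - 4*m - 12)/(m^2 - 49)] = (m^4 - 143*m^2 - 270*m + 196)/(m^4 - 98*m^2 + 2401)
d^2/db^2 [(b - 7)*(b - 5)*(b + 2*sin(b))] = -2*b^2*sin(b) + 24*b*sin(b) + 8*b*cos(b) + 6*b - 66*sin(b) - 48*cos(b) - 24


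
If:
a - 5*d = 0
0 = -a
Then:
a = 0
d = 0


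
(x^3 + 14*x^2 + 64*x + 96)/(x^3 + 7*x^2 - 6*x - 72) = (x + 4)/(x - 3)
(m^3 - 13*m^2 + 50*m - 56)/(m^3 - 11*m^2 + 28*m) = (m - 2)/m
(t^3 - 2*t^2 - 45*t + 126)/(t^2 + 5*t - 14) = (t^2 - 9*t + 18)/(t - 2)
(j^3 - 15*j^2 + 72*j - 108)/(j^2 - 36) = (j^2 - 9*j + 18)/(j + 6)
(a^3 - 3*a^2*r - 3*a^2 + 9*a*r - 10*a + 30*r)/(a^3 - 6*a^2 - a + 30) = (a - 3*r)/(a - 3)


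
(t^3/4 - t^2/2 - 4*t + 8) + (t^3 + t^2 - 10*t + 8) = 5*t^3/4 + t^2/2 - 14*t + 16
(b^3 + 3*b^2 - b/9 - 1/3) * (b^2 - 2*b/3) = b^5 + 7*b^4/3 - 19*b^3/9 - 7*b^2/27 + 2*b/9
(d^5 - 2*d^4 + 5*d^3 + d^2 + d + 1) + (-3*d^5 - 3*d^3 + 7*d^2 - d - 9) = -2*d^5 - 2*d^4 + 2*d^3 + 8*d^2 - 8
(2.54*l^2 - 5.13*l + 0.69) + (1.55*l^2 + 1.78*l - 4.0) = 4.09*l^2 - 3.35*l - 3.31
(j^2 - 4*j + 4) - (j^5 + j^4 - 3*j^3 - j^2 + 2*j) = -j^5 - j^4 + 3*j^3 + 2*j^2 - 6*j + 4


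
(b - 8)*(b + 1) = b^2 - 7*b - 8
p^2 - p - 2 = (p - 2)*(p + 1)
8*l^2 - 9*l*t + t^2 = (-8*l + t)*(-l + t)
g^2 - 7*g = g*(g - 7)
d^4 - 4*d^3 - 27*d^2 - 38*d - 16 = (d - 8)*(d + 1)^2*(d + 2)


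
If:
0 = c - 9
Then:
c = 9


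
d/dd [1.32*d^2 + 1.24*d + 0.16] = 2.64*d + 1.24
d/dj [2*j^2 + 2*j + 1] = 4*j + 2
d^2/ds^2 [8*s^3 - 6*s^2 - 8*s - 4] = 48*s - 12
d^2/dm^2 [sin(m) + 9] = -sin(m)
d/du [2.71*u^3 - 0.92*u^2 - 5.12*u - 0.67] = 8.13*u^2 - 1.84*u - 5.12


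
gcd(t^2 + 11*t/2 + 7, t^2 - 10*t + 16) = 1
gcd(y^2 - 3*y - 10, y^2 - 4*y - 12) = y + 2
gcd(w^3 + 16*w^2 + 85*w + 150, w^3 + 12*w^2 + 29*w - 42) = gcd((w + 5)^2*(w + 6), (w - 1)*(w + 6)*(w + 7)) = w + 6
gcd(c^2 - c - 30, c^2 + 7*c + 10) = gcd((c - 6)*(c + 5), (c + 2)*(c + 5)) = c + 5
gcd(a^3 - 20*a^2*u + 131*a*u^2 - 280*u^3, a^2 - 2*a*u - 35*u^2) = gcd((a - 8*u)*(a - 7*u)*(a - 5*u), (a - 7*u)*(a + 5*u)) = -a + 7*u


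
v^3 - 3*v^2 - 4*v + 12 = (v - 3)*(v - 2)*(v + 2)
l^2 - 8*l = l*(l - 8)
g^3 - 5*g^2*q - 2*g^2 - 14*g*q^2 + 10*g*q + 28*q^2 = (g - 2)*(g - 7*q)*(g + 2*q)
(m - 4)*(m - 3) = m^2 - 7*m + 12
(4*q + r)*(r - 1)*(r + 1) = 4*q*r^2 - 4*q + r^3 - r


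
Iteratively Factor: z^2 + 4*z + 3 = (z + 1)*(z + 3)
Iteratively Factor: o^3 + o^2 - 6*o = (o - 2)*(o^2 + 3*o) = o*(o - 2)*(o + 3)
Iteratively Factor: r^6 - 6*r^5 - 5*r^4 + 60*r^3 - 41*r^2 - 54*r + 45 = (r + 1)*(r^5 - 7*r^4 + 2*r^3 + 58*r^2 - 99*r + 45) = (r - 3)*(r + 1)*(r^4 - 4*r^3 - 10*r^2 + 28*r - 15) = (r - 5)*(r - 3)*(r + 1)*(r^3 + r^2 - 5*r + 3) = (r - 5)*(r - 3)*(r + 1)*(r + 3)*(r^2 - 2*r + 1) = (r - 5)*(r - 3)*(r - 1)*(r + 1)*(r + 3)*(r - 1)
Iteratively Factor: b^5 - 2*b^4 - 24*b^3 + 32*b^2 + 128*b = (b - 4)*(b^4 + 2*b^3 - 16*b^2 - 32*b) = (b - 4)*(b + 4)*(b^3 - 2*b^2 - 8*b) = b*(b - 4)*(b + 4)*(b^2 - 2*b - 8) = b*(b - 4)^2*(b + 4)*(b + 2)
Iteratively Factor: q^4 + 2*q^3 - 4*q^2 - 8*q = (q)*(q^3 + 2*q^2 - 4*q - 8) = q*(q - 2)*(q^2 + 4*q + 4) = q*(q - 2)*(q + 2)*(q + 2)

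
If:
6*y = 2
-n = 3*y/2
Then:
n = -1/2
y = 1/3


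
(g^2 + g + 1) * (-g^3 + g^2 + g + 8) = -g^5 + g^3 + 10*g^2 + 9*g + 8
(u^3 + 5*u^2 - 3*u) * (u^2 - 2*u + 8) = u^5 + 3*u^4 - 5*u^3 + 46*u^2 - 24*u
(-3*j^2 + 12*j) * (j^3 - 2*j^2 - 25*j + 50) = -3*j^5 + 18*j^4 + 51*j^3 - 450*j^2 + 600*j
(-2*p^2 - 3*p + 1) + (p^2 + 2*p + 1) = -p^2 - p + 2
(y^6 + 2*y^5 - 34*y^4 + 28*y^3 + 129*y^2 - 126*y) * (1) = y^6 + 2*y^5 - 34*y^4 + 28*y^3 + 129*y^2 - 126*y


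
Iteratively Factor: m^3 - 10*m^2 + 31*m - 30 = (m - 2)*(m^2 - 8*m + 15) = (m - 5)*(m - 2)*(m - 3)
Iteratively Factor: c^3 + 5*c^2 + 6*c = (c + 2)*(c^2 + 3*c) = c*(c + 2)*(c + 3)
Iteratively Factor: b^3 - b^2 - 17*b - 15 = (b + 1)*(b^2 - 2*b - 15) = (b - 5)*(b + 1)*(b + 3)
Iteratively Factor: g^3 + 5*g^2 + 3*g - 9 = (g - 1)*(g^2 + 6*g + 9) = (g - 1)*(g + 3)*(g + 3)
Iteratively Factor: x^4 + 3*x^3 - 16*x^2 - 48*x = (x + 3)*(x^3 - 16*x) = (x - 4)*(x + 3)*(x^2 + 4*x) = x*(x - 4)*(x + 3)*(x + 4)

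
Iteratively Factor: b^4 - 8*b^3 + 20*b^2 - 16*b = (b - 2)*(b^3 - 6*b^2 + 8*b) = (b - 4)*(b - 2)*(b^2 - 2*b) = (b - 4)*(b - 2)^2*(b)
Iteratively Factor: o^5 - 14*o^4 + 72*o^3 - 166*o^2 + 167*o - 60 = (o - 3)*(o^4 - 11*o^3 + 39*o^2 - 49*o + 20) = (o - 3)*(o - 1)*(o^3 - 10*o^2 + 29*o - 20) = (o - 3)*(o - 1)^2*(o^2 - 9*o + 20) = (o - 4)*(o - 3)*(o - 1)^2*(o - 5)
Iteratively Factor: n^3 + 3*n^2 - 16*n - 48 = (n - 4)*(n^2 + 7*n + 12) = (n - 4)*(n + 3)*(n + 4)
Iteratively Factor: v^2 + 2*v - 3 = (v + 3)*(v - 1)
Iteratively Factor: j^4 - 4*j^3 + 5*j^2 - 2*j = (j - 2)*(j^3 - 2*j^2 + j) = (j - 2)*(j - 1)*(j^2 - j) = j*(j - 2)*(j - 1)*(j - 1)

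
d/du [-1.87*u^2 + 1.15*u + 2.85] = 1.15 - 3.74*u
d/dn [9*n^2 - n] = 18*n - 1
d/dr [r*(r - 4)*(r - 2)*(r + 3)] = 4*r^3 - 9*r^2 - 20*r + 24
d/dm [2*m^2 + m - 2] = 4*m + 1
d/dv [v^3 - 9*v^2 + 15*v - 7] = 3*v^2 - 18*v + 15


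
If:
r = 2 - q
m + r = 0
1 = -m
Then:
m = -1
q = 1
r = 1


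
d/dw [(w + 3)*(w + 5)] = 2*w + 8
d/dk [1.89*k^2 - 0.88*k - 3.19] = 3.78*k - 0.88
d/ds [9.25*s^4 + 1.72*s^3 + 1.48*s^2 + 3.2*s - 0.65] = 37.0*s^3 + 5.16*s^2 + 2.96*s + 3.2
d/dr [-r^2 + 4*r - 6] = 4 - 2*r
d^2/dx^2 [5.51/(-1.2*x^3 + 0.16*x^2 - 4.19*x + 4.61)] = ((39.672*x - 1.7632)*(1.2*x^3 - 0.16*x^2 + 4.19*x - 4.61) - 5.51*(3.6*x^2 - 0.32*x + 4.19)*(7.2*x^2 - 0.64*x + 8.38))/(1.2*x^3 - 0.16*x^2 + 4.19*x - 4.61)^3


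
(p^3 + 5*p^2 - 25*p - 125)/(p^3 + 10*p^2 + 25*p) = (p - 5)/p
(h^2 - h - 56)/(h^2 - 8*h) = (h + 7)/h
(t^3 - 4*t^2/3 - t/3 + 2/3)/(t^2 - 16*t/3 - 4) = (t^2 - 2*t + 1)/(t - 6)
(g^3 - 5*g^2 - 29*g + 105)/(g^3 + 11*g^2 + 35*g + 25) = (g^2 - 10*g + 21)/(g^2 + 6*g + 5)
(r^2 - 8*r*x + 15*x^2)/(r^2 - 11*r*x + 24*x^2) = (-r + 5*x)/(-r + 8*x)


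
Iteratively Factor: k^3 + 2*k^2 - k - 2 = (k + 1)*(k^2 + k - 2) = (k + 1)*(k + 2)*(k - 1)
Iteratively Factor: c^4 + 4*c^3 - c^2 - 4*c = (c - 1)*(c^3 + 5*c^2 + 4*c) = c*(c - 1)*(c^2 + 5*c + 4) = c*(c - 1)*(c + 4)*(c + 1)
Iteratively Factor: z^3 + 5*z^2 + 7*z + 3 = (z + 1)*(z^2 + 4*z + 3) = (z + 1)*(z + 3)*(z + 1)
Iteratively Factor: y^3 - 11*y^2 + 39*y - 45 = (y - 3)*(y^2 - 8*y + 15) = (y - 5)*(y - 3)*(y - 3)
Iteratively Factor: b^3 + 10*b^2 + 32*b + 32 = (b + 2)*(b^2 + 8*b + 16) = (b + 2)*(b + 4)*(b + 4)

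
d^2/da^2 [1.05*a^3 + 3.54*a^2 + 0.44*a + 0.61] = 6.3*a + 7.08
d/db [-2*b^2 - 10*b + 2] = -4*b - 10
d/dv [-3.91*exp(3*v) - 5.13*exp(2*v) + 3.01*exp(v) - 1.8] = (-11.73*exp(2*v) - 10.26*exp(v) + 3.01)*exp(v)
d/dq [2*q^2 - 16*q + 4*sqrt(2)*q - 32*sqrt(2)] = 4*q - 16 + 4*sqrt(2)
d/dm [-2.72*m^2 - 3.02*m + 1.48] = -5.44*m - 3.02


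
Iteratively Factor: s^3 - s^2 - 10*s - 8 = (s - 4)*(s^2 + 3*s + 2) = (s - 4)*(s + 1)*(s + 2)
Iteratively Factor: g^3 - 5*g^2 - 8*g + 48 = (g + 3)*(g^2 - 8*g + 16) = (g - 4)*(g + 3)*(g - 4)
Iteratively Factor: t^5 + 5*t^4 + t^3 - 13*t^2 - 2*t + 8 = (t - 1)*(t^4 + 6*t^3 + 7*t^2 - 6*t - 8) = (t - 1)*(t + 2)*(t^3 + 4*t^2 - t - 4) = (t - 1)^2*(t + 2)*(t^2 + 5*t + 4) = (t - 1)^2*(t + 1)*(t + 2)*(t + 4)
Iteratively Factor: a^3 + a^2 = (a + 1)*(a^2) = a*(a + 1)*(a)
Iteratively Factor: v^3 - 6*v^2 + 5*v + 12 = (v + 1)*(v^2 - 7*v + 12) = (v - 4)*(v + 1)*(v - 3)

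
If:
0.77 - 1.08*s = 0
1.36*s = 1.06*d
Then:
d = 0.91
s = 0.71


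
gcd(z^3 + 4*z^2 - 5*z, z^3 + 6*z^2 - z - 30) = z + 5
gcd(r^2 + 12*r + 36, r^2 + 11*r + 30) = r + 6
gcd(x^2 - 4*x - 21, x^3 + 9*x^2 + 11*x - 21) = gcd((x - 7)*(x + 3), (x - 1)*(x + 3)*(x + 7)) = x + 3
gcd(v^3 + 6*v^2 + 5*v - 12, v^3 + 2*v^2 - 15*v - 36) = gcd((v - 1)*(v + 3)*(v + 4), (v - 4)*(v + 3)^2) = v + 3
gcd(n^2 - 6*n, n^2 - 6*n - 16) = 1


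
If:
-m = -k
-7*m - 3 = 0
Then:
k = -3/7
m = -3/7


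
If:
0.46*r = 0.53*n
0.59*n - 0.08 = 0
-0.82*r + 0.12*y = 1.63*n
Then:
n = 0.14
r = 0.16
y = 2.91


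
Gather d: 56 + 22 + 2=80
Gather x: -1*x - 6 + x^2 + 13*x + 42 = x^2 + 12*x + 36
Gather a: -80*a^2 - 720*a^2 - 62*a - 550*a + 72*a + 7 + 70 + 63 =-800*a^2 - 540*a + 140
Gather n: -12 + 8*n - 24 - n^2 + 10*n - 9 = -n^2 + 18*n - 45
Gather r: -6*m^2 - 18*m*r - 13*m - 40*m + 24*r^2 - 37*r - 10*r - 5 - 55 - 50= -6*m^2 - 53*m + 24*r^2 + r*(-18*m - 47) - 110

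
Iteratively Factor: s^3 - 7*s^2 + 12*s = (s - 3)*(s^2 - 4*s) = (s - 4)*(s - 3)*(s)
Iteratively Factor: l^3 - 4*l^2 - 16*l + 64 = (l + 4)*(l^2 - 8*l + 16) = (l - 4)*(l + 4)*(l - 4)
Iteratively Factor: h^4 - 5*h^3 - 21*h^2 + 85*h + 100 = (h - 5)*(h^3 - 21*h - 20) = (h - 5)*(h + 4)*(h^2 - 4*h - 5) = (h - 5)*(h + 1)*(h + 4)*(h - 5)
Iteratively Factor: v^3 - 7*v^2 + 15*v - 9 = (v - 3)*(v^2 - 4*v + 3) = (v - 3)*(v - 1)*(v - 3)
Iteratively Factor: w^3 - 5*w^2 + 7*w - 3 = (w - 1)*(w^2 - 4*w + 3) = (w - 3)*(w - 1)*(w - 1)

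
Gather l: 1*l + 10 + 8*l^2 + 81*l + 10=8*l^2 + 82*l + 20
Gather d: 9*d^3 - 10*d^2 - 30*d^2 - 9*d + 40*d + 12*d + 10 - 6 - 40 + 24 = 9*d^3 - 40*d^2 + 43*d - 12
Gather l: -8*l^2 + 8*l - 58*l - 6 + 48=-8*l^2 - 50*l + 42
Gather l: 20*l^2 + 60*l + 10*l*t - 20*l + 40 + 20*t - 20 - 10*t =20*l^2 + l*(10*t + 40) + 10*t + 20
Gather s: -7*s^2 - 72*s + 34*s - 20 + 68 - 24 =-7*s^2 - 38*s + 24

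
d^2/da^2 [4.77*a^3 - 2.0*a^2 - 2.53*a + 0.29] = 28.62*a - 4.0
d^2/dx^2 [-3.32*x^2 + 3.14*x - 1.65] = -6.64000000000000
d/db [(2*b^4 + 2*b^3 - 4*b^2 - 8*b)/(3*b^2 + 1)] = 2*(6*b^5 + 3*b^4 + 4*b^3 + 15*b^2 - 4*b - 4)/(9*b^4 + 6*b^2 + 1)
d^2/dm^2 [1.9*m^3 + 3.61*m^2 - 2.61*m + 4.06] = 11.4*m + 7.22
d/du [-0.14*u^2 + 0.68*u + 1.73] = 0.68 - 0.28*u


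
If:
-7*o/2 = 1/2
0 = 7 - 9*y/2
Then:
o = -1/7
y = 14/9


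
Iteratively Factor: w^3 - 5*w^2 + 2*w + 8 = (w + 1)*(w^2 - 6*w + 8) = (w - 2)*(w + 1)*(w - 4)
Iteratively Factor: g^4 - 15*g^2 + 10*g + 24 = (g + 1)*(g^3 - g^2 - 14*g + 24) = (g + 1)*(g + 4)*(g^2 - 5*g + 6) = (g - 2)*(g + 1)*(g + 4)*(g - 3)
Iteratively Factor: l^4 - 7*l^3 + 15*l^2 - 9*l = (l - 1)*(l^3 - 6*l^2 + 9*l) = (l - 3)*(l - 1)*(l^2 - 3*l) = l*(l - 3)*(l - 1)*(l - 3)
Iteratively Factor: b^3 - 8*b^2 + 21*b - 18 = (b - 2)*(b^2 - 6*b + 9) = (b - 3)*(b - 2)*(b - 3)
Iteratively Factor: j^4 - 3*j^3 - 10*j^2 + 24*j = (j - 2)*(j^3 - j^2 - 12*j) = j*(j - 2)*(j^2 - j - 12) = j*(j - 4)*(j - 2)*(j + 3)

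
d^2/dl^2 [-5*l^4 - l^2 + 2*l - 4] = -60*l^2 - 2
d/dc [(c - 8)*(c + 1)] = 2*c - 7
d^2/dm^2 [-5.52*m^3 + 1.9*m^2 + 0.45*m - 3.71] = 3.8 - 33.12*m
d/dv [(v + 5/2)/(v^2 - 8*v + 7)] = (v^2 - 8*v - (v - 4)*(2*v + 5) + 7)/(v^2 - 8*v + 7)^2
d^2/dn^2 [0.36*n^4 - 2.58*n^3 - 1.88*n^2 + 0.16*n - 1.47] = 4.32*n^2 - 15.48*n - 3.76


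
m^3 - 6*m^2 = m^2*(m - 6)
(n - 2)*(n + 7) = n^2 + 5*n - 14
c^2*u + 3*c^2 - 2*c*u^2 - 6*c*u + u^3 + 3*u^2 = (-c + u)^2*(u + 3)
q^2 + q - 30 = (q - 5)*(q + 6)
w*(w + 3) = w^2 + 3*w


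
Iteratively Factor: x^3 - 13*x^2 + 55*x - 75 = (x - 5)*(x^2 - 8*x + 15) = (x - 5)^2*(x - 3)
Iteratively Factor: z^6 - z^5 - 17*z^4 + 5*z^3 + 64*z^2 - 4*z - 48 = (z + 3)*(z^5 - 4*z^4 - 5*z^3 + 20*z^2 + 4*z - 16) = (z - 1)*(z + 3)*(z^4 - 3*z^3 - 8*z^2 + 12*z + 16) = (z - 4)*(z - 1)*(z + 3)*(z^3 + z^2 - 4*z - 4) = (z - 4)*(z - 1)*(z + 1)*(z + 3)*(z^2 - 4) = (z - 4)*(z - 2)*(z - 1)*(z + 1)*(z + 3)*(z + 2)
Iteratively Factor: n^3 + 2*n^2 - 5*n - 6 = (n - 2)*(n^2 + 4*n + 3) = (n - 2)*(n + 3)*(n + 1)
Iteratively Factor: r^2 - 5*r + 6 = (r - 3)*(r - 2)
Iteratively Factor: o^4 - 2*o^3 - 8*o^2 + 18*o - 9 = (o - 1)*(o^3 - o^2 - 9*o + 9) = (o - 1)*(o + 3)*(o^2 - 4*o + 3) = (o - 1)^2*(o + 3)*(o - 3)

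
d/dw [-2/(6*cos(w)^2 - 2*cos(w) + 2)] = (1 - 6*cos(w))*sin(w)/(3*sin(w)^2 + cos(w) - 4)^2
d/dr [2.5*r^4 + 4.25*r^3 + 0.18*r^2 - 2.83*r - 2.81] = 10.0*r^3 + 12.75*r^2 + 0.36*r - 2.83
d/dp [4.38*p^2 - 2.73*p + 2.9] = 8.76*p - 2.73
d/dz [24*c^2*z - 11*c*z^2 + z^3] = 24*c^2 - 22*c*z + 3*z^2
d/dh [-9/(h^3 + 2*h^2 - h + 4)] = 9*(3*h^2 + 4*h - 1)/(h^3 + 2*h^2 - h + 4)^2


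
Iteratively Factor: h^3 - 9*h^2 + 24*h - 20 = (h - 2)*(h^2 - 7*h + 10) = (h - 5)*(h - 2)*(h - 2)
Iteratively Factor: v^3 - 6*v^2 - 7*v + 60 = (v - 5)*(v^2 - v - 12) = (v - 5)*(v + 3)*(v - 4)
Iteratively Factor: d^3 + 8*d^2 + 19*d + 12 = (d + 1)*(d^2 + 7*d + 12) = (d + 1)*(d + 3)*(d + 4)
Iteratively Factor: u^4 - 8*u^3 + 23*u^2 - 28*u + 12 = (u - 2)*(u^3 - 6*u^2 + 11*u - 6) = (u - 2)*(u - 1)*(u^2 - 5*u + 6) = (u - 2)^2*(u - 1)*(u - 3)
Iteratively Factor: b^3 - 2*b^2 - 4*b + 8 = (b + 2)*(b^2 - 4*b + 4) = (b - 2)*(b + 2)*(b - 2)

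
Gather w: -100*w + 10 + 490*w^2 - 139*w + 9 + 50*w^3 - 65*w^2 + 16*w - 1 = 50*w^3 + 425*w^2 - 223*w + 18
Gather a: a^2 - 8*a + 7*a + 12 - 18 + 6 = a^2 - a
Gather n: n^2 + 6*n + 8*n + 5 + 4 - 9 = n^2 + 14*n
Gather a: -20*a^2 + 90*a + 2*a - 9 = -20*a^2 + 92*a - 9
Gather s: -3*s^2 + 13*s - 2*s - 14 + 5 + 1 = -3*s^2 + 11*s - 8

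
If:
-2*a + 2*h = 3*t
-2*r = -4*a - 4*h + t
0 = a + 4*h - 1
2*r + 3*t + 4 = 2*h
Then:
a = -29/11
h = 10/11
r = -51/11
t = 26/11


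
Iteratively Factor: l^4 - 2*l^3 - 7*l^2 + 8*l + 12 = (l - 3)*(l^3 + l^2 - 4*l - 4) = (l - 3)*(l - 2)*(l^2 + 3*l + 2) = (l - 3)*(l - 2)*(l + 2)*(l + 1)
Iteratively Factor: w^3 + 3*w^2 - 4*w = (w)*(w^2 + 3*w - 4) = w*(w - 1)*(w + 4)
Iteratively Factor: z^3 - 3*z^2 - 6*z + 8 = (z - 1)*(z^2 - 2*z - 8) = (z - 1)*(z + 2)*(z - 4)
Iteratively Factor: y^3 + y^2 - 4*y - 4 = (y + 2)*(y^2 - y - 2) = (y - 2)*(y + 2)*(y + 1)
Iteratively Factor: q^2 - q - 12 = (q + 3)*(q - 4)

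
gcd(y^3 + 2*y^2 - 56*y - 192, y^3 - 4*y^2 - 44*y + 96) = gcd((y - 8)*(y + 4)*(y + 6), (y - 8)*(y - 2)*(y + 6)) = y^2 - 2*y - 48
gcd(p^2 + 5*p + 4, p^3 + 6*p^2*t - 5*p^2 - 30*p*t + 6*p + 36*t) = 1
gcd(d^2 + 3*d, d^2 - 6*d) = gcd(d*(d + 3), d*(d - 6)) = d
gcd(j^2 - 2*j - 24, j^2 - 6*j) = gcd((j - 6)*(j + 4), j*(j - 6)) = j - 6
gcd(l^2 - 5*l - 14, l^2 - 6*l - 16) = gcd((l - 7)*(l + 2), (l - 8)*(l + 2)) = l + 2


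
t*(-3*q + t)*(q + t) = -3*q^2*t - 2*q*t^2 + t^3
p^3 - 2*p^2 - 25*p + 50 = (p - 5)*(p - 2)*(p + 5)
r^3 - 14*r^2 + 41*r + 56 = (r - 8)*(r - 7)*(r + 1)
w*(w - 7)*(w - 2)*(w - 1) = w^4 - 10*w^3 + 23*w^2 - 14*w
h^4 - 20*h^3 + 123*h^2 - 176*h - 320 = (h - 8)^2*(h - 5)*(h + 1)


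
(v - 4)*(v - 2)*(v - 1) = v^3 - 7*v^2 + 14*v - 8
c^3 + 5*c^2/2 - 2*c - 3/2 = (c - 1)*(c + 1/2)*(c + 3)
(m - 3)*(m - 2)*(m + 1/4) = m^3 - 19*m^2/4 + 19*m/4 + 3/2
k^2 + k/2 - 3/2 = (k - 1)*(k + 3/2)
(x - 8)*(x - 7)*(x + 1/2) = x^3 - 29*x^2/2 + 97*x/2 + 28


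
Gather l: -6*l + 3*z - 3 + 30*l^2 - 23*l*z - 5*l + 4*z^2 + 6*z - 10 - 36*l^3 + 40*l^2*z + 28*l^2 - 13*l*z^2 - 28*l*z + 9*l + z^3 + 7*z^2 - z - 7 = -36*l^3 + l^2*(40*z + 58) + l*(-13*z^2 - 51*z - 2) + z^3 + 11*z^2 + 8*z - 20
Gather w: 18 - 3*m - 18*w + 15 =-3*m - 18*w + 33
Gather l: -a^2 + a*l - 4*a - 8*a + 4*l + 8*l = -a^2 - 12*a + l*(a + 12)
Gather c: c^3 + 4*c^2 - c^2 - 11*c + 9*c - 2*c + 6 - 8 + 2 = c^3 + 3*c^2 - 4*c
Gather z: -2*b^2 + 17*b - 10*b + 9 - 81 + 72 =-2*b^2 + 7*b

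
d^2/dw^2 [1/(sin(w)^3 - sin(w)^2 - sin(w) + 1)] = (-7*sin(w) + 9*cos(w)^2 - 13)/((sin(w) - 1)*cos(w)^4)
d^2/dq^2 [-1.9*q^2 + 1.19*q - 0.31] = -3.80000000000000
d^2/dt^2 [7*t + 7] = 0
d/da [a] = 1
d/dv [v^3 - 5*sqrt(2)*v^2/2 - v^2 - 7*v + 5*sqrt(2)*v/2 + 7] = 3*v^2 - 5*sqrt(2)*v - 2*v - 7 + 5*sqrt(2)/2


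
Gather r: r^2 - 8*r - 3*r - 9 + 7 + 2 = r^2 - 11*r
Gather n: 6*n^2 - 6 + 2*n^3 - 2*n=2*n^3 + 6*n^2 - 2*n - 6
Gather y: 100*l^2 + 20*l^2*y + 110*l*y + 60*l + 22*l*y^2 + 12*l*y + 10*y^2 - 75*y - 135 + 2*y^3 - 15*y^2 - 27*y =100*l^2 + 60*l + 2*y^3 + y^2*(22*l - 5) + y*(20*l^2 + 122*l - 102) - 135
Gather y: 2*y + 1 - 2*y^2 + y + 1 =-2*y^2 + 3*y + 2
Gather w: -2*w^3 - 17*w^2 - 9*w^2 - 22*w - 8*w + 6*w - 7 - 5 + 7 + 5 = -2*w^3 - 26*w^2 - 24*w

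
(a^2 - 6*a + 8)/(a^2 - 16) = (a - 2)/(a + 4)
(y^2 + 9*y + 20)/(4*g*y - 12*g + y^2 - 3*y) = (y^2 + 9*y + 20)/(4*g*y - 12*g + y^2 - 3*y)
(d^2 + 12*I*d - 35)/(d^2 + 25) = (d + 7*I)/(d - 5*I)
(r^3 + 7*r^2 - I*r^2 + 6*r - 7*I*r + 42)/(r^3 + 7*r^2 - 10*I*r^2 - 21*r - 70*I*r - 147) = (r + 2*I)/(r - 7*I)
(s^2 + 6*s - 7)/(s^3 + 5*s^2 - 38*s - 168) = (s - 1)/(s^2 - 2*s - 24)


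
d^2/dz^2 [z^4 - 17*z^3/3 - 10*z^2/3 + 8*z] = 12*z^2 - 34*z - 20/3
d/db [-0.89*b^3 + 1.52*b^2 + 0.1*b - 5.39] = -2.67*b^2 + 3.04*b + 0.1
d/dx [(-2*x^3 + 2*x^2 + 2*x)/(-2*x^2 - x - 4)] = 2*(2*x^4 + 2*x^3 + 13*x^2 - 8*x - 4)/(4*x^4 + 4*x^3 + 17*x^2 + 8*x + 16)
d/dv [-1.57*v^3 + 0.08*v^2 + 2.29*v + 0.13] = -4.71*v^2 + 0.16*v + 2.29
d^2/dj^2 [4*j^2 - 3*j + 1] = 8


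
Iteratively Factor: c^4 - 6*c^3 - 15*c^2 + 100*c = (c - 5)*(c^3 - c^2 - 20*c) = c*(c - 5)*(c^2 - c - 20) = c*(c - 5)*(c + 4)*(c - 5)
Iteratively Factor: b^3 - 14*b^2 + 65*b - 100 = (b - 5)*(b^2 - 9*b + 20) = (b - 5)^2*(b - 4)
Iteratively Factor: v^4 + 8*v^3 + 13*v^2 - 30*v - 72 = (v + 3)*(v^3 + 5*v^2 - 2*v - 24) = (v - 2)*(v + 3)*(v^2 + 7*v + 12) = (v - 2)*(v + 3)^2*(v + 4)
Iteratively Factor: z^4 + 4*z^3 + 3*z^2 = (z)*(z^3 + 4*z^2 + 3*z) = z^2*(z^2 + 4*z + 3) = z^2*(z + 3)*(z + 1)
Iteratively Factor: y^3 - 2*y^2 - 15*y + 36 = (y + 4)*(y^2 - 6*y + 9) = (y - 3)*(y + 4)*(y - 3)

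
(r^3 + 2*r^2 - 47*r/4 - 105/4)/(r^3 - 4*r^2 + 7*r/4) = (2*r^2 + 11*r + 15)/(r*(2*r - 1))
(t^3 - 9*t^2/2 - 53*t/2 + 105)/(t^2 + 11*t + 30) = (t^2 - 19*t/2 + 21)/(t + 6)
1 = 1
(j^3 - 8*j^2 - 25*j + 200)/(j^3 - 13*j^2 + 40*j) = (j + 5)/j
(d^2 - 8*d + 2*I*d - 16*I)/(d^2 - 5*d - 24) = (d + 2*I)/(d + 3)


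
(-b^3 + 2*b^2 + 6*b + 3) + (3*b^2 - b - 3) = -b^3 + 5*b^2 + 5*b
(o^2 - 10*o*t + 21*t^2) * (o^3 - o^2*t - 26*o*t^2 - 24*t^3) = o^5 - 11*o^4*t + 5*o^3*t^2 + 215*o^2*t^3 - 306*o*t^4 - 504*t^5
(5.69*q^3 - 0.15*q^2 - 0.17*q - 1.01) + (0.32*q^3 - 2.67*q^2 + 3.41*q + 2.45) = 6.01*q^3 - 2.82*q^2 + 3.24*q + 1.44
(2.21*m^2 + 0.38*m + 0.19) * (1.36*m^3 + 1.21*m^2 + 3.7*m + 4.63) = 3.0056*m^5 + 3.1909*m^4 + 8.8952*m^3 + 11.8682*m^2 + 2.4624*m + 0.8797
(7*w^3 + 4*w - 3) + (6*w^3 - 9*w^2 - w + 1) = 13*w^3 - 9*w^2 + 3*w - 2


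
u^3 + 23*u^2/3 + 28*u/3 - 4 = (u - 1/3)*(u + 2)*(u + 6)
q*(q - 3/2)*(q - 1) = q^3 - 5*q^2/2 + 3*q/2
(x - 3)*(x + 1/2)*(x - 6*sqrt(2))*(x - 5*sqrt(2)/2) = x^4 - 17*sqrt(2)*x^3/2 - 5*x^3/2 + 57*x^2/2 + 85*sqrt(2)*x^2/4 - 75*x + 51*sqrt(2)*x/4 - 45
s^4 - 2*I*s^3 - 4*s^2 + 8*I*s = s*(s - 2)*(s + 2)*(s - 2*I)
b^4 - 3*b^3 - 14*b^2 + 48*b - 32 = (b - 4)*(b - 2)*(b - 1)*(b + 4)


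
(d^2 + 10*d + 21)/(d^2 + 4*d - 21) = (d + 3)/(d - 3)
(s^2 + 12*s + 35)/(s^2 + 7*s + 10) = (s + 7)/(s + 2)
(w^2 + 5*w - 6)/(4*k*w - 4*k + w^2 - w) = (w + 6)/(4*k + w)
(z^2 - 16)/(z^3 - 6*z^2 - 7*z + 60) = (z + 4)/(z^2 - 2*z - 15)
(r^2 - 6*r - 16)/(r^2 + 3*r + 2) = (r - 8)/(r + 1)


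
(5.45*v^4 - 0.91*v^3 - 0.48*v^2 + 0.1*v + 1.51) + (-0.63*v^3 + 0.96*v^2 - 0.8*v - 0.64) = 5.45*v^4 - 1.54*v^3 + 0.48*v^2 - 0.7*v + 0.87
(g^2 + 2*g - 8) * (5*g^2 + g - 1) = 5*g^4 + 11*g^3 - 39*g^2 - 10*g + 8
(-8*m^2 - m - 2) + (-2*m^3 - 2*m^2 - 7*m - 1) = -2*m^3 - 10*m^2 - 8*m - 3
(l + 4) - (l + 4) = 0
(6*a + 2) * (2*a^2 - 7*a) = 12*a^3 - 38*a^2 - 14*a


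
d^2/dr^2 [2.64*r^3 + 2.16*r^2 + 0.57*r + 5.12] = 15.84*r + 4.32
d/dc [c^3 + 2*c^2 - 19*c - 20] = 3*c^2 + 4*c - 19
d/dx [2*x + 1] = 2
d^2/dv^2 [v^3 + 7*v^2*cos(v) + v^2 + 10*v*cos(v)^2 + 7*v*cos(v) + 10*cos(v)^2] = -7*v^2*cos(v) - 28*v*sin(v) - 7*v*cos(v) - 20*v*cos(2*v) + 6*v - 20*sqrt(2)*sin(2*v + pi/4) + 14*sqrt(2)*cos(v + pi/4) + 2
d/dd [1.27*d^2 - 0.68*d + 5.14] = 2.54*d - 0.68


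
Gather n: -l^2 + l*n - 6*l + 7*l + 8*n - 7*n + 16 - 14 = -l^2 + l + n*(l + 1) + 2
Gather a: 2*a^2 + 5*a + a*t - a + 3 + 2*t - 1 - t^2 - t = 2*a^2 + a*(t + 4) - t^2 + t + 2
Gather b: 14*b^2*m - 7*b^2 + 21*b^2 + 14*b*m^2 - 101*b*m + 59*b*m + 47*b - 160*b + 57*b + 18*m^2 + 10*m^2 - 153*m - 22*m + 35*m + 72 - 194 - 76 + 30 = b^2*(14*m + 14) + b*(14*m^2 - 42*m - 56) + 28*m^2 - 140*m - 168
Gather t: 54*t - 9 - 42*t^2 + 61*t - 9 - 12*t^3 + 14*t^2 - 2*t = -12*t^3 - 28*t^2 + 113*t - 18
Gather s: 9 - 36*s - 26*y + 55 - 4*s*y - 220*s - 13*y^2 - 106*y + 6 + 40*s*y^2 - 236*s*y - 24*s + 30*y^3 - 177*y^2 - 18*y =s*(40*y^2 - 240*y - 280) + 30*y^3 - 190*y^2 - 150*y + 70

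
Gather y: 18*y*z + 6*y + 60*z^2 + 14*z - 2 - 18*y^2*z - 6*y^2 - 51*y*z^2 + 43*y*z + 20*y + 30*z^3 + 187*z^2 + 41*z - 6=y^2*(-18*z - 6) + y*(-51*z^2 + 61*z + 26) + 30*z^3 + 247*z^2 + 55*z - 8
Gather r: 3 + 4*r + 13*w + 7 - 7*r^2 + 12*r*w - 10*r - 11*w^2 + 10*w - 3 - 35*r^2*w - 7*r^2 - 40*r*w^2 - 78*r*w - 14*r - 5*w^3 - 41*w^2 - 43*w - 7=r^2*(-35*w - 14) + r*(-40*w^2 - 66*w - 20) - 5*w^3 - 52*w^2 - 20*w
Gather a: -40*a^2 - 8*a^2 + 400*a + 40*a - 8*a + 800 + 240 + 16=-48*a^2 + 432*a + 1056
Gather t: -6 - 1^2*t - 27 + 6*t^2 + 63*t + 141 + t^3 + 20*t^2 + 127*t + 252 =t^3 + 26*t^2 + 189*t + 360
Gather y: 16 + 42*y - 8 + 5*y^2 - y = 5*y^2 + 41*y + 8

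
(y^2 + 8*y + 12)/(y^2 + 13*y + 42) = (y + 2)/(y + 7)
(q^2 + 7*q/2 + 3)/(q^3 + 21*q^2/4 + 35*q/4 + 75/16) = 8*(q + 2)/(8*q^2 + 30*q + 25)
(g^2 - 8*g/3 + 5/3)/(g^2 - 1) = (g - 5/3)/(g + 1)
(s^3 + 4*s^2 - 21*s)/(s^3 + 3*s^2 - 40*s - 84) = s*(s - 3)/(s^2 - 4*s - 12)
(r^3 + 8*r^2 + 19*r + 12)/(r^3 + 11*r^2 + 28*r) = (r^2 + 4*r + 3)/(r*(r + 7))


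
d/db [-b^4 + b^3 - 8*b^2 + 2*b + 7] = -4*b^3 + 3*b^2 - 16*b + 2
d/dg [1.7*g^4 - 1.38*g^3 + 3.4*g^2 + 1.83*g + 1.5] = 6.8*g^3 - 4.14*g^2 + 6.8*g + 1.83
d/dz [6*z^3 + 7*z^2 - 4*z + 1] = 18*z^2 + 14*z - 4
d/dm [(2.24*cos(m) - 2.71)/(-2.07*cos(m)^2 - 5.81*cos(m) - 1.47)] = (-4.6368*cos(m)^2 + 11.2194*cos(m) + 19.0379)*sin(m)/(4.2849*cos(m)^4 + 24.0534*cos(m)^3 + 39.8419*cos(m)^2 + 17.0814*cos(m) + 2.1609)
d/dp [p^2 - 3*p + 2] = 2*p - 3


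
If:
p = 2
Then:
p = 2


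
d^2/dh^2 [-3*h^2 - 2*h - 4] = -6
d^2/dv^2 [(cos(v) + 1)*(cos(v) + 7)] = -8*cos(v) - 2*cos(2*v)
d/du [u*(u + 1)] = 2*u + 1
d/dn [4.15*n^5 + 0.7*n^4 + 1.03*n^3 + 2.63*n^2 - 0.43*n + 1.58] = 20.75*n^4 + 2.8*n^3 + 3.09*n^2 + 5.26*n - 0.43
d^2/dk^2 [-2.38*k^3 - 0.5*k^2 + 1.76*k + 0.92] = -14.28*k - 1.0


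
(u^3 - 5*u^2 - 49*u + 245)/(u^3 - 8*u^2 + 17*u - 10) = (u^2 - 49)/(u^2 - 3*u + 2)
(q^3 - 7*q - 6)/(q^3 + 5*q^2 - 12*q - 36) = (q + 1)/(q + 6)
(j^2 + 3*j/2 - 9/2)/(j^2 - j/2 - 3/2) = (j + 3)/(j + 1)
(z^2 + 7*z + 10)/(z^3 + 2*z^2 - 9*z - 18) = (z + 5)/(z^2 - 9)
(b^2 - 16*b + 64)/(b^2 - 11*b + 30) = (b^2 - 16*b + 64)/(b^2 - 11*b + 30)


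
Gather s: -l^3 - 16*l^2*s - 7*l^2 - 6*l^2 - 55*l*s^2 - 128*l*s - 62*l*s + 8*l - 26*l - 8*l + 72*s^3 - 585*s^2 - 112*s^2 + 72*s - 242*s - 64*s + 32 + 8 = -l^3 - 13*l^2 - 26*l + 72*s^3 + s^2*(-55*l - 697) + s*(-16*l^2 - 190*l - 234) + 40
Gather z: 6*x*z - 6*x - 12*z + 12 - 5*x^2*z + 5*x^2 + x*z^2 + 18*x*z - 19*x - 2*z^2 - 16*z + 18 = 5*x^2 - 25*x + z^2*(x - 2) + z*(-5*x^2 + 24*x - 28) + 30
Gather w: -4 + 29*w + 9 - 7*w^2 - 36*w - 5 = -7*w^2 - 7*w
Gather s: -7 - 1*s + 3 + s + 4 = 0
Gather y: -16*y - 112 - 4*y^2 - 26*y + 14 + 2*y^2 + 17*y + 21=-2*y^2 - 25*y - 77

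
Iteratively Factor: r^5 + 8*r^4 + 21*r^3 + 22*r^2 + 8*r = (r + 1)*(r^4 + 7*r^3 + 14*r^2 + 8*r) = (r + 1)^2*(r^3 + 6*r^2 + 8*r) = (r + 1)^2*(r + 2)*(r^2 + 4*r) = r*(r + 1)^2*(r + 2)*(r + 4)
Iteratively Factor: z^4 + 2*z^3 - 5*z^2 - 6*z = (z + 3)*(z^3 - z^2 - 2*z) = (z - 2)*(z + 3)*(z^2 + z) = (z - 2)*(z + 1)*(z + 3)*(z)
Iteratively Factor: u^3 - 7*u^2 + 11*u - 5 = (u - 5)*(u^2 - 2*u + 1) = (u - 5)*(u - 1)*(u - 1)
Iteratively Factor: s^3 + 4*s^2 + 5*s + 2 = (s + 2)*(s^2 + 2*s + 1) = (s + 1)*(s + 2)*(s + 1)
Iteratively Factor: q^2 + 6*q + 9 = (q + 3)*(q + 3)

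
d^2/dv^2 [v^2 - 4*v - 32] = 2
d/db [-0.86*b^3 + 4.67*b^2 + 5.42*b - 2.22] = -2.58*b^2 + 9.34*b + 5.42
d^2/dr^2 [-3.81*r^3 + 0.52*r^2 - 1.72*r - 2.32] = 1.04 - 22.86*r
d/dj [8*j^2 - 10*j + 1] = 16*j - 10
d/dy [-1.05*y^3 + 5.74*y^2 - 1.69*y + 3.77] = -3.15*y^2 + 11.48*y - 1.69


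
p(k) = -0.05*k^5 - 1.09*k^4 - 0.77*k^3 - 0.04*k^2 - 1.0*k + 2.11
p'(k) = -0.25*k^4 - 4.36*k^3 - 2.31*k^2 - 0.08*k - 1.0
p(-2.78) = -35.68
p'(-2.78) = 60.11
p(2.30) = -43.49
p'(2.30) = -73.45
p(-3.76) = -134.05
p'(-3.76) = 148.44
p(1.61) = -10.68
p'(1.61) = -26.99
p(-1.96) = -4.93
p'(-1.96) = 19.42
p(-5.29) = -526.19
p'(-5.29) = 384.44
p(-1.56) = 0.50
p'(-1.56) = 8.57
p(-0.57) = 2.70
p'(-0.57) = -0.92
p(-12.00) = -8821.73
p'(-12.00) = 2017.40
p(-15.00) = -14605.64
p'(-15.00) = 1539.20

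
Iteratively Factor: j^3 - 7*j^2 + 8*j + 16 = (j + 1)*(j^2 - 8*j + 16) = (j - 4)*(j + 1)*(j - 4)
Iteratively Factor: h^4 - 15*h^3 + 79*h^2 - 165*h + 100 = (h - 5)*(h^3 - 10*h^2 + 29*h - 20) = (h - 5)*(h - 1)*(h^2 - 9*h + 20) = (h - 5)*(h - 4)*(h - 1)*(h - 5)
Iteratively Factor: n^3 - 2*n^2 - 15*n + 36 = (n + 4)*(n^2 - 6*n + 9) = (n - 3)*(n + 4)*(n - 3)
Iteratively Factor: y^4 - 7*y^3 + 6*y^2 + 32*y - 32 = (y + 2)*(y^3 - 9*y^2 + 24*y - 16) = (y - 4)*(y + 2)*(y^2 - 5*y + 4) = (y - 4)*(y - 1)*(y + 2)*(y - 4)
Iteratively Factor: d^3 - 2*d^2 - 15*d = (d + 3)*(d^2 - 5*d) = d*(d + 3)*(d - 5)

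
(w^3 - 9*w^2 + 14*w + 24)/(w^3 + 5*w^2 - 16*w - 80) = (w^2 - 5*w - 6)/(w^2 + 9*w + 20)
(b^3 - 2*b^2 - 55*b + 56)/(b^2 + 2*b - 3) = (b^2 - b - 56)/(b + 3)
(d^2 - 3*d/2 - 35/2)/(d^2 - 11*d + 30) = (d + 7/2)/(d - 6)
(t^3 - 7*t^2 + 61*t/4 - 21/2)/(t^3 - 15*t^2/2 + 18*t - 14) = (t - 3/2)/(t - 2)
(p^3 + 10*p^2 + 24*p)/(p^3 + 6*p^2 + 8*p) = (p + 6)/(p + 2)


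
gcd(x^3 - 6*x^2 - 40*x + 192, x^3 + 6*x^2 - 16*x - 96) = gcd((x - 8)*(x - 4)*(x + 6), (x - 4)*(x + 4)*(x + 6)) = x^2 + 2*x - 24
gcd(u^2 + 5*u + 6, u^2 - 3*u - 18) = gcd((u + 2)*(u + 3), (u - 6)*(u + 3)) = u + 3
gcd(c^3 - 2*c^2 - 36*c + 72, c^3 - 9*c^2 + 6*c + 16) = c - 2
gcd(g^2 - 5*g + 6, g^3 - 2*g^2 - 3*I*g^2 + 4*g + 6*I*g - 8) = g - 2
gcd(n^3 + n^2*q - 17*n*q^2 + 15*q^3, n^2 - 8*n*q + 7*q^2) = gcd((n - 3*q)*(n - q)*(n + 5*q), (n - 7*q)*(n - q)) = -n + q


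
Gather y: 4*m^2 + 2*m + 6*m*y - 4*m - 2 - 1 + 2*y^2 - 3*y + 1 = 4*m^2 - 2*m + 2*y^2 + y*(6*m - 3) - 2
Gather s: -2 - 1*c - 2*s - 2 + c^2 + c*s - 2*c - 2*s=c^2 - 3*c + s*(c - 4) - 4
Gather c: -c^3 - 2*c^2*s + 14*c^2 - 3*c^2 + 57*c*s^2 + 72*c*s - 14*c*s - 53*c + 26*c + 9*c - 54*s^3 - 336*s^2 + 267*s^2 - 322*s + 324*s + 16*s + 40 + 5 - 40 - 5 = -c^3 + c^2*(11 - 2*s) + c*(57*s^2 + 58*s - 18) - 54*s^3 - 69*s^2 + 18*s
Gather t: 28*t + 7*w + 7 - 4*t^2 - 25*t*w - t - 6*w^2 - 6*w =-4*t^2 + t*(27 - 25*w) - 6*w^2 + w + 7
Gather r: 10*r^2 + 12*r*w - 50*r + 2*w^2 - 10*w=10*r^2 + r*(12*w - 50) + 2*w^2 - 10*w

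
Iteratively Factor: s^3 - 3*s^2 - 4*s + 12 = (s - 3)*(s^2 - 4) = (s - 3)*(s - 2)*(s + 2)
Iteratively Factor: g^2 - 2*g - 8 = (g + 2)*(g - 4)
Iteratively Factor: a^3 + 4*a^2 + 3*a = (a + 3)*(a^2 + a) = a*(a + 3)*(a + 1)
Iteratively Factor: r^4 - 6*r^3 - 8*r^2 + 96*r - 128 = (r - 4)*(r^3 - 2*r^2 - 16*r + 32) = (r - 4)*(r - 2)*(r^2 - 16) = (r - 4)*(r - 2)*(r + 4)*(r - 4)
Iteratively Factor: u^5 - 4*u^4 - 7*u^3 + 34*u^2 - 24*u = (u - 1)*(u^4 - 3*u^3 - 10*u^2 + 24*u) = (u - 4)*(u - 1)*(u^3 + u^2 - 6*u) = (u - 4)*(u - 1)*(u + 3)*(u^2 - 2*u) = (u - 4)*(u - 2)*(u - 1)*(u + 3)*(u)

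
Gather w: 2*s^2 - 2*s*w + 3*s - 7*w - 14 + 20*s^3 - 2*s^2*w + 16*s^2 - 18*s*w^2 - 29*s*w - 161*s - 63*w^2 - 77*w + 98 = 20*s^3 + 18*s^2 - 158*s + w^2*(-18*s - 63) + w*(-2*s^2 - 31*s - 84) + 84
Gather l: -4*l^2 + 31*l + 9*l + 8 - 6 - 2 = -4*l^2 + 40*l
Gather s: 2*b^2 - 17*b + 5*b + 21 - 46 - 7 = 2*b^2 - 12*b - 32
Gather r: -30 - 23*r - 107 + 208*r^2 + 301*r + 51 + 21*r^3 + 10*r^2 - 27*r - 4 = 21*r^3 + 218*r^2 + 251*r - 90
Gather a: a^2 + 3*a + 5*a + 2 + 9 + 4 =a^2 + 8*a + 15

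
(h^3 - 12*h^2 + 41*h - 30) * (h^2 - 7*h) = h^5 - 19*h^4 + 125*h^3 - 317*h^2 + 210*h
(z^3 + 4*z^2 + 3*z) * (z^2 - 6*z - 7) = z^5 - 2*z^4 - 28*z^3 - 46*z^2 - 21*z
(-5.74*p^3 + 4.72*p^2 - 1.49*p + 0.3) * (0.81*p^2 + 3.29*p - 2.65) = -4.6494*p^5 - 15.0614*p^4 + 29.5329*p^3 - 17.1671*p^2 + 4.9355*p - 0.795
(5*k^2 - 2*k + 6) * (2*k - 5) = 10*k^3 - 29*k^2 + 22*k - 30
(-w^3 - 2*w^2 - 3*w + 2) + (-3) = -w^3 - 2*w^2 - 3*w - 1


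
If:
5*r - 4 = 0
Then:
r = 4/5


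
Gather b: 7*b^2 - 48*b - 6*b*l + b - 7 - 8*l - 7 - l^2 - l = 7*b^2 + b*(-6*l - 47) - l^2 - 9*l - 14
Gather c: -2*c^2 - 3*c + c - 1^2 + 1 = -2*c^2 - 2*c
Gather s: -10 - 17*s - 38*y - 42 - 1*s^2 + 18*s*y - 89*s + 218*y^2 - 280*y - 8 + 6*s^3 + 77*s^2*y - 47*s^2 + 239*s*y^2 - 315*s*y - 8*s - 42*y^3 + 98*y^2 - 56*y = 6*s^3 + s^2*(77*y - 48) + s*(239*y^2 - 297*y - 114) - 42*y^3 + 316*y^2 - 374*y - 60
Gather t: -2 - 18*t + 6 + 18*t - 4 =0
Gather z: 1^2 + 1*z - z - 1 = 0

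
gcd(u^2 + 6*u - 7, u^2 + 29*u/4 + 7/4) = u + 7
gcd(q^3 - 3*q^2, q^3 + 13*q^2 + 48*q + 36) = 1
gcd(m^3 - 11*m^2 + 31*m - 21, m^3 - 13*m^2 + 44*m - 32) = m - 1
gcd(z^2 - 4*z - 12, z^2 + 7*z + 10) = z + 2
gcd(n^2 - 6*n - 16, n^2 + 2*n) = n + 2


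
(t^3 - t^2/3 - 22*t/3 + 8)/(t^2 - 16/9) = 3*(t^2 + t - 6)/(3*t + 4)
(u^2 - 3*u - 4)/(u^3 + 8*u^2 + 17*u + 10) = (u - 4)/(u^2 + 7*u + 10)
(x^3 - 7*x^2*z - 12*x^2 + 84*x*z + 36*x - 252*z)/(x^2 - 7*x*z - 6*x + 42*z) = x - 6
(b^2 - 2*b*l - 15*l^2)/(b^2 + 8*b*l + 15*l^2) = (b - 5*l)/(b + 5*l)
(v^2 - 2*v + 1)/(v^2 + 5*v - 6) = (v - 1)/(v + 6)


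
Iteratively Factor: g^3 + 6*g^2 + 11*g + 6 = (g + 1)*(g^2 + 5*g + 6) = (g + 1)*(g + 3)*(g + 2)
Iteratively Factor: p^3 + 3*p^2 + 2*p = (p)*(p^2 + 3*p + 2) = p*(p + 2)*(p + 1)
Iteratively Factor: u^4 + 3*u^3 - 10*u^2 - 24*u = (u + 2)*(u^3 + u^2 - 12*u) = u*(u + 2)*(u^2 + u - 12) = u*(u + 2)*(u + 4)*(u - 3)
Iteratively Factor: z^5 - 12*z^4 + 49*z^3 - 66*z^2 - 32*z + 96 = (z - 4)*(z^4 - 8*z^3 + 17*z^2 + 2*z - 24) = (z - 4)*(z - 3)*(z^3 - 5*z^2 + 2*z + 8) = (z - 4)*(z - 3)*(z + 1)*(z^2 - 6*z + 8) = (z - 4)^2*(z - 3)*(z + 1)*(z - 2)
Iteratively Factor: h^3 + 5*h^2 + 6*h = (h + 2)*(h^2 + 3*h) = (h + 2)*(h + 3)*(h)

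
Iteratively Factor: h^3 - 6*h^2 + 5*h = (h - 5)*(h^2 - h) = (h - 5)*(h - 1)*(h)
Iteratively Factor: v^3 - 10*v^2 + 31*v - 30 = (v - 5)*(v^2 - 5*v + 6) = (v - 5)*(v - 3)*(v - 2)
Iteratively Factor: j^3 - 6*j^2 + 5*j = (j)*(j^2 - 6*j + 5) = j*(j - 1)*(j - 5)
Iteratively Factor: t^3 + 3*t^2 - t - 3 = (t - 1)*(t^2 + 4*t + 3) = (t - 1)*(t + 3)*(t + 1)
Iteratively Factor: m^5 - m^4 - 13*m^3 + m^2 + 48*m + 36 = (m - 3)*(m^4 + 2*m^3 - 7*m^2 - 20*m - 12) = (m - 3)*(m + 2)*(m^3 - 7*m - 6) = (m - 3)*(m + 1)*(m + 2)*(m^2 - m - 6) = (m - 3)*(m + 1)*(m + 2)^2*(m - 3)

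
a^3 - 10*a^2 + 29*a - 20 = (a - 5)*(a - 4)*(a - 1)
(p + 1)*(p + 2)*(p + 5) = p^3 + 8*p^2 + 17*p + 10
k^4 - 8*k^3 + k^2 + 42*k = k*(k - 7)*(k - 3)*(k + 2)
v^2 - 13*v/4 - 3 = (v - 4)*(v + 3/4)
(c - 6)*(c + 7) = c^2 + c - 42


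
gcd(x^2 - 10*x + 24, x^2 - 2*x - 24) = x - 6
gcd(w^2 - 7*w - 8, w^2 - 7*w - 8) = w^2 - 7*w - 8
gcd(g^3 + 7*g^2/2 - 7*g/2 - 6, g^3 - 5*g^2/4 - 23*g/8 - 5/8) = g + 1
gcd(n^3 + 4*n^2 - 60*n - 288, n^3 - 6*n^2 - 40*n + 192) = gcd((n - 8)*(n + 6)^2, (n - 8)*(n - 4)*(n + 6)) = n^2 - 2*n - 48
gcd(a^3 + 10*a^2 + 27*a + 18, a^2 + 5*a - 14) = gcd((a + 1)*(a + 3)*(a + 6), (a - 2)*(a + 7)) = 1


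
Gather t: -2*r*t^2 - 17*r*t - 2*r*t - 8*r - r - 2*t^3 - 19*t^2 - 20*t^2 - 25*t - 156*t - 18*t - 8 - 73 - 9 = -9*r - 2*t^3 + t^2*(-2*r - 39) + t*(-19*r - 199) - 90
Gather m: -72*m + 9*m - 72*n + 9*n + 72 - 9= -63*m - 63*n + 63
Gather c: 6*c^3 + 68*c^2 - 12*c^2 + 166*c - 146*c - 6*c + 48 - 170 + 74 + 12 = 6*c^3 + 56*c^2 + 14*c - 36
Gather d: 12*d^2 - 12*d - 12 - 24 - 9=12*d^2 - 12*d - 45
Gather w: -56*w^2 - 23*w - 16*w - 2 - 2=-56*w^2 - 39*w - 4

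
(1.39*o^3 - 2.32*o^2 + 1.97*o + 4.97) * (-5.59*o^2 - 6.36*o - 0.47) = -7.7701*o^5 + 4.1284*o^4 + 3.0896*o^3 - 39.2211*o^2 - 32.5351*o - 2.3359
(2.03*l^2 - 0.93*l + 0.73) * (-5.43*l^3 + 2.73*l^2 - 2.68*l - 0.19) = -11.0229*l^5 + 10.5918*l^4 - 11.9432*l^3 + 4.0996*l^2 - 1.7797*l - 0.1387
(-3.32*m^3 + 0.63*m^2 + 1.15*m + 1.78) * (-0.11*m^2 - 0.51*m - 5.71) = 0.3652*m^5 + 1.6239*m^4 + 18.5094*m^3 - 4.3796*m^2 - 7.4743*m - 10.1638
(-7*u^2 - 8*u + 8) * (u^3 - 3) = -7*u^5 - 8*u^4 + 8*u^3 + 21*u^2 + 24*u - 24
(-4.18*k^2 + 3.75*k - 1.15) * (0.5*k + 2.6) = -2.09*k^3 - 8.993*k^2 + 9.175*k - 2.99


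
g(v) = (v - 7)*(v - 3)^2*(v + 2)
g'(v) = (v - 7)*(v - 3)^2 + (v - 7)*(v + 2)*(2*v - 6) + (v - 3)^2*(v + 2) = 4*v^3 - 33*v^2 + 50*v + 39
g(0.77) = -85.82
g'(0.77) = 59.76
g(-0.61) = -137.85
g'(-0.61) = -4.69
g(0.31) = -111.83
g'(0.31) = 51.45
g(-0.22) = -133.25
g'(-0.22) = 26.36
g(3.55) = -5.79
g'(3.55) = -20.43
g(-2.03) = 6.85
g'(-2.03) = -231.95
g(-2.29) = 75.39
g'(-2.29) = -296.59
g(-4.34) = 1429.62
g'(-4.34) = -1126.56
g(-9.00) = 16128.00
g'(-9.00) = -6000.00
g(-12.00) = 42750.00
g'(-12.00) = -12225.00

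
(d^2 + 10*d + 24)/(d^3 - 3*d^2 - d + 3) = (d^2 + 10*d + 24)/(d^3 - 3*d^2 - d + 3)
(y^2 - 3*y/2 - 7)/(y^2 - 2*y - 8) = (y - 7/2)/(y - 4)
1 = 1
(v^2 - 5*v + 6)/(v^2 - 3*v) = (v - 2)/v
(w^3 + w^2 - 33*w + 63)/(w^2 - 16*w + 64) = (w^3 + w^2 - 33*w + 63)/(w^2 - 16*w + 64)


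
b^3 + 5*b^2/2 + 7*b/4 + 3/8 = (b + 1/2)^2*(b + 3/2)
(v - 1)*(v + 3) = v^2 + 2*v - 3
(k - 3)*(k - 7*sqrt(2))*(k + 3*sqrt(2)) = k^3 - 4*sqrt(2)*k^2 - 3*k^2 - 42*k + 12*sqrt(2)*k + 126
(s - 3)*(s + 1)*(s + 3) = s^3 + s^2 - 9*s - 9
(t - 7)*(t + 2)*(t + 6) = t^3 + t^2 - 44*t - 84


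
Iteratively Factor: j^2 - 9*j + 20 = (j - 5)*(j - 4)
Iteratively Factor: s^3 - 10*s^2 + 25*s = (s)*(s^2 - 10*s + 25) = s*(s - 5)*(s - 5)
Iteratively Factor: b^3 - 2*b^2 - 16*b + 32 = (b - 4)*(b^2 + 2*b - 8) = (b - 4)*(b + 4)*(b - 2)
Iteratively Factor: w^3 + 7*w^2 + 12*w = (w + 3)*(w^2 + 4*w) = (w + 3)*(w + 4)*(w)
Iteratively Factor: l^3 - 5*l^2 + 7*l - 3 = (l - 3)*(l^2 - 2*l + 1) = (l - 3)*(l - 1)*(l - 1)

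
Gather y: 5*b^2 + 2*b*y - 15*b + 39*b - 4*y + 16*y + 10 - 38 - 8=5*b^2 + 24*b + y*(2*b + 12) - 36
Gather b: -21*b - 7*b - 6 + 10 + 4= 8 - 28*b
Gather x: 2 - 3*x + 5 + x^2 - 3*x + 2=x^2 - 6*x + 9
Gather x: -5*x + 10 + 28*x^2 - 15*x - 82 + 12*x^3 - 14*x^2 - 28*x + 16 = 12*x^3 + 14*x^2 - 48*x - 56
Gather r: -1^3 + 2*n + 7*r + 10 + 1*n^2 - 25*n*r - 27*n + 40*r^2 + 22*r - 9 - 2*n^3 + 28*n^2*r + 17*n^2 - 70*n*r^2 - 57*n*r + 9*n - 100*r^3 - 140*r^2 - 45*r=-2*n^3 + 18*n^2 - 16*n - 100*r^3 + r^2*(-70*n - 100) + r*(28*n^2 - 82*n - 16)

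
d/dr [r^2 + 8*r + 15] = 2*r + 8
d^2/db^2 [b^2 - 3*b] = 2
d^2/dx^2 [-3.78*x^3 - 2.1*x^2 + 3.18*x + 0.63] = -22.68*x - 4.2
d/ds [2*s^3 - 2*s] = 6*s^2 - 2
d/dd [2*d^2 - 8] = 4*d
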